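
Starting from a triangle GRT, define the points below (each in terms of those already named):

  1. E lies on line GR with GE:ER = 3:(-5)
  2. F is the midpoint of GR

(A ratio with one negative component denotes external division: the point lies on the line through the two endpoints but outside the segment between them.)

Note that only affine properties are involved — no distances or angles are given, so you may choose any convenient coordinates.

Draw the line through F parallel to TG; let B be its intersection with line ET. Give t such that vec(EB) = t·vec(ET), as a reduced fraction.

Set G = (0, 0), R = (1, 0), T = (0, 1); any affine frame gives the same invariant.
1. E lies on line GR with GE:ER = 3:(-5) ⇒ E = (-3/2, 0)
2. F is the midpoint of GR ⇒ F = (1/2, 0)
through F parallel to TG: direction (0, -1); meets ET at B = (1/2, 4/3)
B = E + t·(T−E) with t = 4/3

t = 4/3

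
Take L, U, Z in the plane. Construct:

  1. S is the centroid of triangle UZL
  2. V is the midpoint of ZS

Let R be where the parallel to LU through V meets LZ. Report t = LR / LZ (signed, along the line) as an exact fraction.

t = 2/3

Work in coordinates with L = (0, 0), U = (1, 0), Z = (0, 1).
1. S is the centroid of triangle UZL ⇒ S = (1/3, 1/3)
2. V is the midpoint of ZS ⇒ V = (1/6, 2/3)
through V parallel to LU: direction (1, 0); meets LZ at R = (0, 2/3)
R = L + t·(Z−L) with t = 2/3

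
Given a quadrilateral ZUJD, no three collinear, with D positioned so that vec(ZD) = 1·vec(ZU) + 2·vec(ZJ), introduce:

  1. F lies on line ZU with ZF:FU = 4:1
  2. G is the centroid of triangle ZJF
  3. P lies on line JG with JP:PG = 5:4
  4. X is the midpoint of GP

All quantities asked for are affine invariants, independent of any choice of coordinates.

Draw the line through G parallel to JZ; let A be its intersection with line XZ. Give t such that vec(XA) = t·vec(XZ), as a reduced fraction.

Work in coordinates with Z = (0, 0), U = (1, 0), J = (0, 1), D = (1, 2).
1. F lies on line ZU with ZF:FU = 4:1 ⇒ F = (4/5, 0)
2. G is the centroid of triangle ZJF ⇒ G = (4/15, 1/3)
3. P lies on line JG with JP:PG = 5:4 ⇒ P = (4/27, 17/27)
4. X is the midpoint of GP ⇒ X = (28/135, 13/27)
through G parallel to JZ: direction (0, -1); meets XZ at A = (4/15, 13/21)
A = X + t·(Z−X) with t = -2/7

t = -2/7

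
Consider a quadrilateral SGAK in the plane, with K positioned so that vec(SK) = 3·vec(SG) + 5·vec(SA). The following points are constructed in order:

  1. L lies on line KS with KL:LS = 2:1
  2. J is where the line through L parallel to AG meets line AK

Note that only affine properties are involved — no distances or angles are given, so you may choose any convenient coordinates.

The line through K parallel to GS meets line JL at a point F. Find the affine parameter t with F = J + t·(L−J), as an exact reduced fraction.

Set S = (0, 0), G = (1, 0), A = (0, 1), K = (3, 5); any affine frame gives the same invariant.
1. L lies on line KS with KL:LS = 2:1 ⇒ L = (1, 5/3)
2. J is where the line through L parallel to AG meets line AK ⇒ J = (5/7, 41/21)
through K parallel to GS: direction (-1, 0); meets JL at F = (-7/3, 5)
F = J + t·(L−J) with t = -32/3

t = -32/3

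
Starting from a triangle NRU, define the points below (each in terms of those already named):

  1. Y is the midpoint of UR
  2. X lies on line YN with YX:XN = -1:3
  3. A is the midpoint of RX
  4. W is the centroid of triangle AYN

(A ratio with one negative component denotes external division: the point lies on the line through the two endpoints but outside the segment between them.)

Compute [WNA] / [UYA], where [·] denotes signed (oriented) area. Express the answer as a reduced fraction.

[WNA]:[UYA] = 2/3

Assign N = (0, 0), R = (1, 0), U = (0, 1) — the answer is frame-independent, so this choice is without loss of generality.
1. Y is the midpoint of UR ⇒ Y = (1/2, 1/2)
2. X lies on line YN with YX:XN = -1:3 ⇒ X = (3/4, 3/4)
3. A is the midpoint of RX ⇒ A = (7/8, 3/8)
4. W is the centroid of triangle AYN ⇒ W = (11/24, 7/24)
2·[WNA] = 1/12, 2·[UYA] = 1/8
[WNA]:[UYA] = 1/12:1/8 = 2/3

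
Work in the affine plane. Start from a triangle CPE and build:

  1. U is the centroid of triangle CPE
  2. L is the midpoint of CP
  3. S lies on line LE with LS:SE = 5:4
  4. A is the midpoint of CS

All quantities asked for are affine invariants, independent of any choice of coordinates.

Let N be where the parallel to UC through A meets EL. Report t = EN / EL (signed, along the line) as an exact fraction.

t = 5/9

Choose coordinates C = (0, 0), P = (1, 0), E = (0, 1).
1. U is the centroid of triangle CPE ⇒ U = (1/3, 1/3)
2. L is the midpoint of CP ⇒ L = (1/2, 0)
3. S lies on line LE with LS:SE = 5:4 ⇒ S = (2/9, 5/9)
4. A is the midpoint of CS ⇒ A = (1/9, 5/18)
through A parallel to UC: direction (-1/3, -1/3); meets EL at N = (5/18, 4/9)
N = E + t·(L−E) with t = 5/9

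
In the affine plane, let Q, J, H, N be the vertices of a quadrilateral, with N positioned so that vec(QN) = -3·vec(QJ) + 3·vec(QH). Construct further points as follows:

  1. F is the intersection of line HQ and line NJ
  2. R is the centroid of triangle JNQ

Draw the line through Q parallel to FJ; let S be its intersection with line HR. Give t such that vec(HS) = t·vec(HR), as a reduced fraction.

Set Q = (0, 0), J = (1, 0), H = (0, 1), N = (-3, 3); any affine frame gives the same invariant.
1. F is the intersection of line HQ and line NJ ⇒ F = (0, 3/4)
2. R is the centroid of triangle JNQ ⇒ R = (-2/3, 1)
through Q parallel to FJ: direction (1, -3/4); meets HR at S = (-4/3, 1)
S = H + t·(R−H) with t = 2

t = 2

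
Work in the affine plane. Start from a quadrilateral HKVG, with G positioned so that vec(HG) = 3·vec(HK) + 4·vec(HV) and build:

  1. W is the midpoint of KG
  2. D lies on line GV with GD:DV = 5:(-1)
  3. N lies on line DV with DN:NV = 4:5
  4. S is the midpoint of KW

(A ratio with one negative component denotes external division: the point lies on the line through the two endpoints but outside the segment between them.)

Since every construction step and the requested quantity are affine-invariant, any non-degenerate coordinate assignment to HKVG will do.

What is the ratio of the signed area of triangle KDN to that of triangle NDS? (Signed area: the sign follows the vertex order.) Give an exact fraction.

[KDN]:[NDS] = -4/3

Assign H = (0, 0), K = (1, 0), V = (0, 1), G = (3, 4) — the answer is frame-independent, so this choice is without loss of generality.
1. W is the midpoint of KG ⇒ W = (2, 2)
2. D lies on line GV with GD:DV = 5:(-1) ⇒ D = (-3/4, 1/4)
3. N lies on line DV with DN:NV = 4:5 ⇒ N = (-5/12, 7/12)
4. S is the midpoint of KW ⇒ S = (3/2, 1)
2·[KDN] = -2/3, 2·[NDS] = 1/2
[KDN]:[NDS] = -2/3:1/2 = -4/3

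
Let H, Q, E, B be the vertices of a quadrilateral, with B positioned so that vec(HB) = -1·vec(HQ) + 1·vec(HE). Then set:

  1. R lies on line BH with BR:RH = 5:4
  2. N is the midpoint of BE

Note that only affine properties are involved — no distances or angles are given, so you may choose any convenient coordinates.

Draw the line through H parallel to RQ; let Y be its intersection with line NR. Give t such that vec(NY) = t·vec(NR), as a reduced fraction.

t = 11/7

Work in coordinates with H = (0, 0), Q = (1, 0), E = (0, 1), B = (-1, 1).
1. R lies on line BH with BR:RH = 5:4 ⇒ R = (-4/9, 4/9)
2. N is the midpoint of BE ⇒ N = (-1/2, 1)
through H parallel to RQ: direction (13/9, -4/9); meets NR at Y = (-26/63, 8/63)
Y = N + t·(R−N) with t = 11/7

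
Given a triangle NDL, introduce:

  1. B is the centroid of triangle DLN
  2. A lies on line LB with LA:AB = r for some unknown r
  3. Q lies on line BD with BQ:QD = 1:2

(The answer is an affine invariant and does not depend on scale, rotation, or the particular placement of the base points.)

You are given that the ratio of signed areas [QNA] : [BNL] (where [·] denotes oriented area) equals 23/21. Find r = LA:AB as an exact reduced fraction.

r = 3/4

Work in coordinates with N = (0, 0), D = (1, 0), L = (0, 1).
1. B is the centroid of triangle DLN ⇒ B = (1/3, 1/3)
2. With LA:AB = r, write λ = r/(r+1) so A = L + λ·(B−L); A is affine-linear in λ
3. Q lies on line BD with BQ:QD = 1:2 ⇒ Q = (5/9, 2/9)
Every point depending on A is an affine combination of A and λ-independent points, so each such coordinate is linear in λ; the λ² term in each signed area is a multiple of (B−L)×(B−L) = 0, so 2·[QNA] and 2·[BNL] are each linear in λ. Evaluating at λ=0 and λ=1:
  2·[QNA] = 4/9·λ − 5/9,   2·[BNL] = -1/3
So [QNA]:[BNL] = (4/9·λ − 5/9) / (-1/3). Setting this equal to 23/21:
  4/9·λ − 5/9 = 23/21·(-1/3)  ⇒  λ = 3/7
Then r = λ/(1−λ) = (3/7)/(4/7) = 3/4. Check: with r = 3/4, A = (1/7, 5/7) and [QNA]:[BNL] = 23/21 as required.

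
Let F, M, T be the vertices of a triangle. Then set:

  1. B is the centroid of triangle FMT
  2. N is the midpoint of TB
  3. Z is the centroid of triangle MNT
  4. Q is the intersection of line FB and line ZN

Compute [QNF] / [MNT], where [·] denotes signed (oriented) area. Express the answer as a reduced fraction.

[QNF]:[MNT] = -3/2

Work in coordinates with F = (0, 0), M = (1, 0), T = (0, 1).
1. B is the centroid of triangle FMT ⇒ B = (1/3, 1/3)
2. N is the midpoint of TB ⇒ N = (1/6, 2/3)
3. Z is the centroid of triangle MNT ⇒ Z = (7/18, 5/9)
4. Q is the intersection of line FB and line ZN ⇒ Q = (1/2, 1/2)
2·[QNF] = 1/4, 2·[MNT] = -1/6
[QNF]:[MNT] = 1/4:-1/6 = -3/2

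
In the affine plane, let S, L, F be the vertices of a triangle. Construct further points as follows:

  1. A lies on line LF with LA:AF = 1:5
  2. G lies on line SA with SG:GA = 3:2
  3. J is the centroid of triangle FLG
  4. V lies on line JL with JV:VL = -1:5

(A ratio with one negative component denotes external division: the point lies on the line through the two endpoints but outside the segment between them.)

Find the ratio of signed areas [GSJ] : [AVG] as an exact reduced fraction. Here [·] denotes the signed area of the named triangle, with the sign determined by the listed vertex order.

[GSJ]:[AVG] = -24/23

Work in coordinates with S = (0, 0), L = (1, 0), F = (0, 1).
1. A lies on line LF with LA:AF = 1:5 ⇒ A = (5/6, 1/6)
2. G lies on line SA with SG:GA = 3:2 ⇒ G = (1/2, 1/10)
3. J is the centroid of triangle FLG ⇒ J = (1/2, 11/30)
4. V lies on line JL with JV:VL = -1:5 ⇒ V = (3/8, 11/24)
2·[GSJ] = -2/15, 2·[AVG] = 23/180
[GSJ]:[AVG] = -2/15:23/180 = -24/23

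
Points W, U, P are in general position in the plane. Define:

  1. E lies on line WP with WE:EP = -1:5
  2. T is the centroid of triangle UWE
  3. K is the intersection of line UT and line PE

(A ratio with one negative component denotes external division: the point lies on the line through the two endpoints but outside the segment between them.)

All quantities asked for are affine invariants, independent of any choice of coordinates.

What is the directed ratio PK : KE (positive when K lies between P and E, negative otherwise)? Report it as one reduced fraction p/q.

Set W = (0, 0), U = (1, 0), P = (0, 1); any affine frame gives the same invariant.
1. E lies on line WP with WE:EP = -1:5 ⇒ E = (0, -1/4)
2. T is the centroid of triangle UWE ⇒ T = (1/3, -1/12)
3. K is the intersection of line UT and line PE ⇒ K = (0, -1/8)
K = P + t·(E−P) with t = 9/10, so PK:KE = t:(1−t) = 9/10:1/10

PK:KE = 9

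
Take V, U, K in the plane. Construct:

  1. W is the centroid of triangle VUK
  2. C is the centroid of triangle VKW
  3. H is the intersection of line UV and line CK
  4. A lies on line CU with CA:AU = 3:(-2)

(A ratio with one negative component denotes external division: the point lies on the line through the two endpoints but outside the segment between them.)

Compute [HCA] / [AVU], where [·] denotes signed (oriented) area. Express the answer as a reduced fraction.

Set V = (0, 0), U = (1, 0), K = (0, 1); any affine frame gives the same invariant.
1. W is the centroid of triangle VUK ⇒ W = (1/3, 1/3)
2. C is the centroid of triangle VKW ⇒ C = (1/9, 4/9)
3. H is the intersection of line UV and line CK ⇒ H = (1/5, 0)
4. A lies on line CU with CA:AU = 3:(-2) ⇒ A = (25/9, -8/9)
2·[HCA] = -16/15, 2·[AVU] = -8/9
[HCA]:[AVU] = -16/15:-8/9 = 6/5

[HCA]:[AVU] = 6/5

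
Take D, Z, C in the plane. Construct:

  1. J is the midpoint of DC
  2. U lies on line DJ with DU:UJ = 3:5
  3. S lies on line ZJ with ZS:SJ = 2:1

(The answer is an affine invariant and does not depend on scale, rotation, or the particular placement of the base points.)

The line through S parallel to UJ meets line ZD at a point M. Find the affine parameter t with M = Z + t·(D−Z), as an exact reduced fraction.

Set D = (0, 0), Z = (1, 0), C = (0, 1); any affine frame gives the same invariant.
1. J is the midpoint of DC ⇒ J = (0, 1/2)
2. U lies on line DJ with DU:UJ = 3:5 ⇒ U = (0, 3/16)
3. S lies on line ZJ with ZS:SJ = 2:1 ⇒ S = (1/3, 1/3)
through S parallel to UJ: direction (0, 5/16); meets ZD at M = (1/3, 0)
M = Z + t·(D−Z) with t = 2/3

t = 2/3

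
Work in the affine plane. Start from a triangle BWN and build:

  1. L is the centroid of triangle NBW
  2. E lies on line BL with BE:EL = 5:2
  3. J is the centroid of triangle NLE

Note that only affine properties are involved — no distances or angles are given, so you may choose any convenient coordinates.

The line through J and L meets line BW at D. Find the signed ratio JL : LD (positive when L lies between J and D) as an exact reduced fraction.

Choose coordinates B = (0, 0), W = (1, 0), N = (0, 1).
1. L is the centroid of triangle NBW ⇒ L = (1/3, 1/3)
2. E lies on line BL with BE:EL = 5:2 ⇒ E = (5/21, 5/21)
3. J is the centroid of triangle NLE ⇒ J = (4/21, 11/21)
line JL meets BW at D = (7/12, 0)
L = J + t·(D−J) with t = 4/11, so JL:LD = 4/11:7/11

JL:LD = 4/7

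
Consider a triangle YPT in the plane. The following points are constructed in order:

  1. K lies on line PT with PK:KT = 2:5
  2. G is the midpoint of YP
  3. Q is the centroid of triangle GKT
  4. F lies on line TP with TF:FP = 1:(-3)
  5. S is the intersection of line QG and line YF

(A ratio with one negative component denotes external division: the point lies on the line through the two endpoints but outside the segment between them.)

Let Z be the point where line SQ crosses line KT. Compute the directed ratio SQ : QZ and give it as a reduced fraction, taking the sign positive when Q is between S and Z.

SQ:QZ = 23

Choose coordinates Y = (0, 0), P = (1, 0), T = (0, 1).
1. K lies on line PT with PK:KT = 2:5 ⇒ K = (5/7, 2/7)
2. G is the midpoint of YP ⇒ G = (1/2, 0)
3. Q is the centroid of triangle GKT ⇒ Q = (17/42, 3/7)
4. F lies on line TP with TF:FP = 1:(-3) ⇒ F = (-1/2, 3/2)
5. S is the intersection of line QG and line YF ⇒ S = (3/2, -9/2)
line SQ meets KT at Z = (5/14, 9/14)
Q = S + t·(Z−S) with t = 23/24, so SQ:QZ = 23/24:1/24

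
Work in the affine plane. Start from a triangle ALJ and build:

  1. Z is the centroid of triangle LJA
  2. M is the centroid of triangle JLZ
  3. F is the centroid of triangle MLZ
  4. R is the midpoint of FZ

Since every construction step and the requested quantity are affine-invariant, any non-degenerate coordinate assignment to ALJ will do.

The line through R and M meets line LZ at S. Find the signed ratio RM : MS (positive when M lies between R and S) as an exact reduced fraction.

RM:MS = -5/6

Assign A = (0, 0), L = (1, 0), J = (0, 1) — the answer is frame-independent, so this choice is without loss of generality.
1. Z is the centroid of triangle LJA ⇒ Z = (1/3, 1/3)
2. M is the centroid of triangle JLZ ⇒ M = (4/9, 4/9)
3. F is the centroid of triangle MLZ ⇒ F = (16/27, 7/27)
4. R is the midpoint of FZ ⇒ R = (25/54, 8/27)
line RM meets LZ at S = (7/15, 4/15)
M = R + t·(S−R) with t = -5, so RM:MS = -5:6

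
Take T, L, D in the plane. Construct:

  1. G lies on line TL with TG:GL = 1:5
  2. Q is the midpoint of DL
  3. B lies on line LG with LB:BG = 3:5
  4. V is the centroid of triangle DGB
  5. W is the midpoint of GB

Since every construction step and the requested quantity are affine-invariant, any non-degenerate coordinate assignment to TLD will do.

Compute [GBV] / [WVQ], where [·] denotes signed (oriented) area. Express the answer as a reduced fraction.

Assign T = (0, 0), L = (1, 0), D = (0, 1) — the answer is frame-independent, so this choice is without loss of generality.
1. G lies on line TL with TG:GL = 1:5 ⇒ G = (1/6, 0)
2. Q is the midpoint of DL ⇒ Q = (1/2, 1/2)
3. B lies on line LG with LB:BG = 3:5 ⇒ B = (11/16, 0)
4. V is the centroid of triangle DGB ⇒ V = (41/144, 1/3)
5. W is the midpoint of GB ⇒ W = (41/96, 0)
2·[GBV] = 25/144, 2·[WVQ] = -55/576
[GBV]:[WVQ] = 25/144:-55/576 = -20/11

[GBV]:[WVQ] = -20/11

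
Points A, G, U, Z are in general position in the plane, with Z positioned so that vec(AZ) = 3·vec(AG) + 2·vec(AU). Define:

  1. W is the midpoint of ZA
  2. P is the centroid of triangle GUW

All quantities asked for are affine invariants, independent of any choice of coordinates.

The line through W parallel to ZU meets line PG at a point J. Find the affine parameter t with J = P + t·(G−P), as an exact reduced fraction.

Set A = (0, 0), G = (1, 0), U = (0, 1), Z = (3, 2); any affine frame gives the same invariant.
1. W is the midpoint of ZA ⇒ W = (3/2, 1)
2. P is the centroid of triangle GUW ⇒ P = (5/6, 2/3)
through W parallel to ZU: direction (-3, -1); meets PG at J = (21/26, 10/13)
J = P + t·(G−P) with t = -2/13

t = -2/13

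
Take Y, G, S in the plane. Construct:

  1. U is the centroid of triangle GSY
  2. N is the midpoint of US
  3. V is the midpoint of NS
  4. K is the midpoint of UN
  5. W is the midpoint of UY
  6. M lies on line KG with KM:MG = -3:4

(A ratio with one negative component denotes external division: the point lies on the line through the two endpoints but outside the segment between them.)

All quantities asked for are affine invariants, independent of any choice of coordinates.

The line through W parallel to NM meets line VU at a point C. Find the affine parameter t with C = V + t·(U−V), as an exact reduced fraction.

t = 16/9

Set Y = (0, 0), G = (1, 0), S = (0, 1); any affine frame gives the same invariant.
1. U is the centroid of triangle GSY ⇒ U = (1/3, 1/3)
2. N is the midpoint of US ⇒ N = (1/6, 2/3)
3. V is the midpoint of NS ⇒ V = (1/12, 5/6)
4. K is the midpoint of UN ⇒ K = (1/4, 1/2)
5. W is the midpoint of UY ⇒ W = (1/6, 1/6)
6. M lies on line KG with KM:MG = -3:4 ⇒ M = (-2, 2)
through W parallel to NM: direction (-13/6, 4/3); meets VU at C = (19/36, -1/18)
C = V + t·(U−V) with t = 16/9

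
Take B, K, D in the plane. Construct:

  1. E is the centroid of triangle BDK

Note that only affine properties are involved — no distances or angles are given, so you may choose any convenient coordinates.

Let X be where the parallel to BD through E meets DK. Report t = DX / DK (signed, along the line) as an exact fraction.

t = 1/3

Set B = (0, 0), K = (1, 0), D = (0, 1); any affine frame gives the same invariant.
1. E is the centroid of triangle BDK ⇒ E = (1/3, 1/3)
through E parallel to BD: direction (0, 1); meets DK at X = (1/3, 2/3)
X = D + t·(K−D) with t = 1/3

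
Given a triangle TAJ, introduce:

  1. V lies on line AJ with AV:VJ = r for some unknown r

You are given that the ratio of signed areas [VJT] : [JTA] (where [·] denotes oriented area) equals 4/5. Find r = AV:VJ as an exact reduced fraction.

Work in coordinates with T = (0, 0), A = (1, 0), J = (0, 1).
1. With AV:VJ = r, write λ = r/(r+1) so V = A + λ·(J−A); V is affine-linear in λ
Every point depending on V is an affine combination of V and λ-independent points, so each such coordinate is linear in λ; the λ² term in each signed area is a multiple of (J−A)×(J−A) = 0, so 2·[VJT] and 2·[JTA] are each linear in λ. Evaluating at λ=0 and λ=1:
  2·[VJT] = −λ + 1,   2·[JTA] = 1
So [VJT]:[JTA] = (−λ + 1) / (1). Setting this equal to 4/5:
  −λ + 1 = 4/5·(1)  ⇒  λ = 1/5
Then r = λ/(1−λ) = (1/5)/(4/5) = 1/4. Check: with r = 1/4, V = (4/5, 1/5) and [VJT]:[JTA] = 4/5 as required.

r = 1/4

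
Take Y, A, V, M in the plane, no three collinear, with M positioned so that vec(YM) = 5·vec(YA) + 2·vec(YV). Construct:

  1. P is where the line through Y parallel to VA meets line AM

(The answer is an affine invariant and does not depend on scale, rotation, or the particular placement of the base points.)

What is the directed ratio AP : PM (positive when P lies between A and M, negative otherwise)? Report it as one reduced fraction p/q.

Set Y = (0, 0), A = (1, 0), V = (0, 1), M = (5, 2); any affine frame gives the same invariant.
1. P is where the line through Y parallel to VA meets line AM ⇒ P = (1/3, -1/3)
P = A + t·(M−A) with t = -1/6, so AP:PM = t:(1−t) = -1/6:7/6

AP:PM = -1/7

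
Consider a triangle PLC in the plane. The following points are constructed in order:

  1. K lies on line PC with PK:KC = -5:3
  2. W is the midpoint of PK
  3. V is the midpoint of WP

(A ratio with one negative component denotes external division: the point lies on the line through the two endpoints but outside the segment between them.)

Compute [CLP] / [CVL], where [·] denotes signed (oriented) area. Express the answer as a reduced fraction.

Assign P = (0, 0), L = (1, 0), C = (0, 1) — the answer is frame-independent, so this choice is without loss of generality.
1. K lies on line PC with PK:KC = -5:3 ⇒ K = (0, 5/2)
2. W is the midpoint of PK ⇒ W = (0, 5/4)
3. V is the midpoint of WP ⇒ V = (0, 5/8)
2·[CLP] = -1, 2·[CVL] = 3/8
[CLP]:[CVL] = -1:3/8 = -8/3

[CLP]:[CVL] = -8/3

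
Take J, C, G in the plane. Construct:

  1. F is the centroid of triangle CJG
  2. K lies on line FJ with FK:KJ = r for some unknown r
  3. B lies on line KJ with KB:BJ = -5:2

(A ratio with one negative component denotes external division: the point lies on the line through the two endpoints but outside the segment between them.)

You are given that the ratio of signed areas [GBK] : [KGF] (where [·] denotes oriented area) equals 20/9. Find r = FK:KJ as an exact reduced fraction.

r = -3/4

Set J = (0, 0), C = (1, 0), G = (0, 1); any affine frame gives the same invariant.
1. F is the centroid of triangle CJG ⇒ F = (1/3, 1/3)
2. With FK:KJ = r, write λ = r/(r+1) so K = F + λ·(J−F); K is affine-linear in λ
3. B lies on line KJ with KB:BJ = -5:2 ⇒ B is an affine combination of earlier points and hence also affine-linear in λ
Every point depending on K is an affine combination of K and λ-independent points, so each such coordinate is linear in λ; the λ² term in each signed area is a multiple of (J−F)×(J−F) = 0, so 2·[GBK] and 2·[KGF] are each linear in λ. Evaluating at λ=0 and λ=1:
  2·[GBK] = -5/9·λ + 5/9,   2·[KGF] = -1/3·λ
So [GBK]:[KGF] = (-5/9·λ + 5/9) / (-1/3·λ). Setting this equal to 20/9:
  -5/9·λ + 5/9 = 20/9·(-1/3·λ)  ⇒  λ = -3
Then r = λ/(1−λ) = (-3)/(4) = -3/4. Check: with r = -3/4, K = (4/3, 4/3) and [GBK]:[KGF] = 20/9 as required.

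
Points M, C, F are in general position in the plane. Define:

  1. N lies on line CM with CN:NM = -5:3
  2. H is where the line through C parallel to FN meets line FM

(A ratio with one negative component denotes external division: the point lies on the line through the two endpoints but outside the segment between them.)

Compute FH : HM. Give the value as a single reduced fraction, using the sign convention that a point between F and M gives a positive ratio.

Choose coordinates M = (0, 0), C = (1, 0), F = (0, 1).
1. N lies on line CM with CN:NM = -5:3 ⇒ N = (-3/2, 0)
2. H is where the line through C parallel to FN meets line FM ⇒ H = (0, -2/3)
H = F + t·(M−F) with t = 5/3, so FH:HM = t:(1−t) = 5/3:-2/3

FH:HM = -5/2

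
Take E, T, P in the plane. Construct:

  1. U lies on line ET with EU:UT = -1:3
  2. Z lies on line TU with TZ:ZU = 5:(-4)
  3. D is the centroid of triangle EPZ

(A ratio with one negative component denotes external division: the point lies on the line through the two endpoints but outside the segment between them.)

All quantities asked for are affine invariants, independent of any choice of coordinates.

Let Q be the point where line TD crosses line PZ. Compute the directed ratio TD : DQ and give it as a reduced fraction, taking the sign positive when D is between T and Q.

Assign E = (0, 0), T = (1, 0), P = (0, 1) — the answer is frame-independent, so this choice is without loss of generality.
1. U lies on line ET with EU:UT = -1:3 ⇒ U = (-1/2, 0)
2. Z lies on line TU with TZ:ZU = 5:(-4) ⇒ Z = (-13/2, 0)
3. D is the centroid of triangle EPZ ⇒ D = (-13/6, 1/3)
line TD meets PZ at Q = (-221/64, 15/32)
D = T + t·(Q−T) with t = 32/45, so TD:DQ = 32/45:13/45

TD:DQ = 32/13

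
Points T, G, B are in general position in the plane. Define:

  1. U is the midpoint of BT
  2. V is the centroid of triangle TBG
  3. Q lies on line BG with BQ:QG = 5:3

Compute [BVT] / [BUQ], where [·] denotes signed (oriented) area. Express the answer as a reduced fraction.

Assign T = (0, 0), G = (1, 0), B = (0, 1) — the answer is frame-independent, so this choice is without loss of generality.
1. U is the midpoint of BT ⇒ U = (0, 1/2)
2. V is the centroid of triangle TBG ⇒ V = (1/3, 1/3)
3. Q lies on line BG with BQ:QG = 5:3 ⇒ Q = (5/8, 3/8)
2·[BVT] = -1/3, 2·[BUQ] = 5/16
[BVT]:[BUQ] = -1/3:5/16 = -16/15

[BVT]:[BUQ] = -16/15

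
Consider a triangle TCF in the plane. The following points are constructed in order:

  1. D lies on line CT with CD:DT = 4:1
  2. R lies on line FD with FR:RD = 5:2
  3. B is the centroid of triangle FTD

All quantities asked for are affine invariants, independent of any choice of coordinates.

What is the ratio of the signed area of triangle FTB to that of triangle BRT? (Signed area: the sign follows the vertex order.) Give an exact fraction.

Assign T = (0, 0), C = (1, 0), F = (0, 1) — the answer is frame-independent, so this choice is without loss of generality.
1. D lies on line CT with CD:DT = 4:1 ⇒ D = (1/5, 0)
2. R lies on line FD with FR:RD = 5:2 ⇒ R = (1/7, 2/7)
3. B is the centroid of triangle FTD ⇒ B = (1/15, 1/3)
2·[FTB] = 1/15, 2·[BRT] = -1/35
[FTB]:[BRT] = 1/15:-1/35 = -7/3

[FTB]:[BRT] = -7/3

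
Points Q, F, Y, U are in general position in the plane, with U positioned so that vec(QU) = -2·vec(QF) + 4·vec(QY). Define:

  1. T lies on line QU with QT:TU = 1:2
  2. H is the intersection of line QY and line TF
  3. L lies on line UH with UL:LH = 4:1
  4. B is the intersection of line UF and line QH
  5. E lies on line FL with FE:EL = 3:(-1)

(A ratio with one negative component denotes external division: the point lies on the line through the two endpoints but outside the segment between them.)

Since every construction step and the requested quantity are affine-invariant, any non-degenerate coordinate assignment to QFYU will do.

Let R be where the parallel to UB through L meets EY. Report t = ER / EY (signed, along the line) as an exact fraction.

Assign Q = (0, 0), F = (1, 0), Y = (0, 1), U = (-2, 4) — the answer is frame-independent, so this choice is without loss of generality.
1. T lies on line QU with QT:TU = 1:2 ⇒ T = (-2/3, 4/3)
2. H is the intersection of line QY and line TF ⇒ H = (0, 4/5)
3. L lies on line UH with UL:LH = 4:1 ⇒ L = (-2/5, 36/25)
4. B is the intersection of line UF and line QH ⇒ B = (0, 4/3)
5. E lies on line FL with FE:EL = 3:(-1) ⇒ E = (-11/10, 54/25)
through L parallel to UB: direction (2, -8/3); meets EY at R = (-77/230, 778/575)
R = E + t·(Y−E) with t = 16/23

t = 16/23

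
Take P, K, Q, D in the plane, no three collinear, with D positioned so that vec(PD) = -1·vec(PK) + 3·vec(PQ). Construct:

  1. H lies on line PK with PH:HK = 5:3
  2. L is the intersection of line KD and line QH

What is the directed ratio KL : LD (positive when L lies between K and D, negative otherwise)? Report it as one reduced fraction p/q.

KL:LD = -3/2

Choose coordinates P = (0, 0), K = (1, 0), Q = (0, 1), D = (-1, 3).
1. H lies on line PK with PH:HK = 5:3 ⇒ H = (5/8, 0)
2. L is the intersection of line KD and line QH ⇒ L = (-5, 9)
L = K + t·(D−K) with t = 3, so KL:LD = t:(1−t) = 3:-2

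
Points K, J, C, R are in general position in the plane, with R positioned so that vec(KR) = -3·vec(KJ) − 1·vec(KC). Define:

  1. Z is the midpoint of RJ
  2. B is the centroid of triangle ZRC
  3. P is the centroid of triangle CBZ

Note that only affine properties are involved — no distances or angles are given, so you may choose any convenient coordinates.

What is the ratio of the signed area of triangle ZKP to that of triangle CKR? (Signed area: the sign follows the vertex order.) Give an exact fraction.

[ZKP]:[CKR] = -1/6

Work in coordinates with K = (0, 0), J = (1, 0), C = (0, 1), R = (-3, -1).
1. Z is the midpoint of RJ ⇒ Z = (-1, -1/2)
2. B is the centroid of triangle ZRC ⇒ B = (-4/3, -1/6)
3. P is the centroid of triangle CBZ ⇒ P = (-7/9, 1/9)
2·[ZKP] = 1/2, 2·[CKR] = -3
[ZKP]:[CKR] = 1/2:-3 = -1/6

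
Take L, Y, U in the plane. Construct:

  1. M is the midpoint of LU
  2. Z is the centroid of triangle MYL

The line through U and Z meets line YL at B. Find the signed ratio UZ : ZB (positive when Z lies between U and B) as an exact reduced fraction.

UZ:ZB = 5

Set L = (0, 0), Y = (1, 0), U = (0, 1); any affine frame gives the same invariant.
1. M is the midpoint of LU ⇒ M = (0, 1/2)
2. Z is the centroid of triangle MYL ⇒ Z = (1/3, 1/6)
line UZ meets YL at B = (2/5, 0)
Z = U + t·(B−U) with t = 5/6, so UZ:ZB = 5/6:1/6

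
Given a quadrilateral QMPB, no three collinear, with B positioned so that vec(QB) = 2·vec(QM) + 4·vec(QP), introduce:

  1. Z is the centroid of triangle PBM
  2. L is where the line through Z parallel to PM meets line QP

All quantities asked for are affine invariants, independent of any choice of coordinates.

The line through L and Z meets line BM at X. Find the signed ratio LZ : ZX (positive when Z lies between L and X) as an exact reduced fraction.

Work in coordinates with Q = (0, 0), M = (1, 0), P = (0, 1), B = (2, 4).
1. Z is the centroid of triangle PBM ⇒ Z = (1, 5/3)
2. L is where the line through Z parallel to PM meets line QP ⇒ L = (0, 8/3)
line LZ meets BM at X = (4/3, 4/3)
Z = L + t·(X−L) with t = 3/4, so LZ:ZX = 3/4:1/4

LZ:ZX = 3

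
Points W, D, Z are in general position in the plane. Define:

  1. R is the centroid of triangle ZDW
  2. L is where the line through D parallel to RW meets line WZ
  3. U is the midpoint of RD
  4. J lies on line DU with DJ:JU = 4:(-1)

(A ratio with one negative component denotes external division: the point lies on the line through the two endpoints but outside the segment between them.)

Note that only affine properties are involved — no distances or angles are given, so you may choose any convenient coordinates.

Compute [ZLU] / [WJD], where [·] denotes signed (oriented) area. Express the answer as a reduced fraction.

Assign W = (0, 0), D = (1, 0), Z = (0, 1) — the answer is frame-independent, so this choice is without loss of generality.
1. R is the centroid of triangle ZDW ⇒ R = (1/3, 1/3)
2. L is where the line through D parallel to RW meets line WZ ⇒ L = (0, -1)
3. U is the midpoint of RD ⇒ U = (2/3, 1/6)
4. J lies on line DU with DJ:JU = 4:(-1) ⇒ J = (5/9, 2/9)
2·[ZLU] = 4/3, 2·[WJD] = -2/9
[ZLU]:[WJD] = 4/3:-2/9 = -6

[ZLU]:[WJD] = -6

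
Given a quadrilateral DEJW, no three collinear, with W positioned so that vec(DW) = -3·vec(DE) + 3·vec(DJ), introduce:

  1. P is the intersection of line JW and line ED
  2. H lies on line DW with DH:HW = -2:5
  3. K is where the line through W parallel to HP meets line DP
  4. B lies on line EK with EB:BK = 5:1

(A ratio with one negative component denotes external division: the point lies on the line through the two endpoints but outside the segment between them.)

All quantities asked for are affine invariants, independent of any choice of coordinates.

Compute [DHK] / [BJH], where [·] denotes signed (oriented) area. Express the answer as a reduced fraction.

[DHK]:[BJH] = 12/19

Set D = (0, 0), E = (1, 0), J = (0, 1), W = (-3, 3); any affine frame gives the same invariant.
1. P is the intersection of line JW and line ED ⇒ P = (3/2, 0)
2. H lies on line DW with DH:HW = -2:5 ⇒ H = (2, -2)
3. K is where the line through W parallel to HP meets line DP ⇒ K = (-9/4, 0)
4. B lies on line EK with EB:BK = 5:1 ⇒ B = (-41/24, 0)
2·[DHK] = -9/2, 2·[BJH] = -57/8
[DHK]:[BJH] = -9/2:-57/8 = 12/19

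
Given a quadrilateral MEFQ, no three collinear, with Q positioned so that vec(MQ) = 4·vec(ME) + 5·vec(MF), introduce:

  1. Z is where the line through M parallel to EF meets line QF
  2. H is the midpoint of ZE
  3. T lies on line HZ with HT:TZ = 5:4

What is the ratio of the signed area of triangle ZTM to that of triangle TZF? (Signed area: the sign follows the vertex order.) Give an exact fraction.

[ZTM]:[TZF] = 1/2

Work in coordinates with M = (0, 0), E = (1, 0), F = (0, 1), Q = (4, 5).
1. Z is where the line through M parallel to EF meets line QF ⇒ Z = (-1/2, 1/2)
2. H is the midpoint of ZE ⇒ H = (1/4, 1/4)
3. T lies on line HZ with HT:TZ = 5:4 ⇒ T = (-1/6, 7/18)
2·[ZTM] = -1/9, 2·[TZF] = -2/9
[ZTM]:[TZF] = -1/9:-2/9 = 1/2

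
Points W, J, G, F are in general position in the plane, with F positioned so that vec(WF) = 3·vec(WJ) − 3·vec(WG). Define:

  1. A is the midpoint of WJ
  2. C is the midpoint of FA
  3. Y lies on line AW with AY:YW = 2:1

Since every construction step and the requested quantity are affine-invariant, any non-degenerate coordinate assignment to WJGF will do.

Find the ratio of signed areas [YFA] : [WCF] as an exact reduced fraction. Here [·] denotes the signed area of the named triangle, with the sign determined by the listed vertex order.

[YFA]:[WCF] = -4/3

Work in coordinates with W = (0, 0), J = (1, 0), G = (0, 1), F = (3, -3).
1. A is the midpoint of WJ ⇒ A = (1/2, 0)
2. C is the midpoint of FA ⇒ C = (7/4, -3/2)
3. Y lies on line AW with AY:YW = 2:1 ⇒ Y = (1/6, 0)
2·[YFA] = 1, 2·[WCF] = -3/4
[YFA]:[WCF] = 1:-3/4 = -4/3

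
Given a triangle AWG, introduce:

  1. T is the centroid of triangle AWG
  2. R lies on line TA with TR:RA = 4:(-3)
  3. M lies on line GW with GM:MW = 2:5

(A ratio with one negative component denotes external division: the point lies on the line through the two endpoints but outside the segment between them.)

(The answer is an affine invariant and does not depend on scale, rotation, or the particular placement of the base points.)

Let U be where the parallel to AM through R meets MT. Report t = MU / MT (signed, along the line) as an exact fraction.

Set A = (0, 0), W = (1, 0), G = (0, 1); any affine frame gives the same invariant.
1. T is the centroid of triangle AWG ⇒ T = (1/3, 1/3)
2. R lies on line TA with TR:RA = 4:(-3) ⇒ R = (-1, -1)
3. M lies on line GW with GM:MW = 2:5 ⇒ M = (2/7, 5/7)
through R parallel to AM: direction (2/7, 5/7); meets MT at U = (1/7, 13/7)
U = M + t·(T−M) with t = -3

t = -3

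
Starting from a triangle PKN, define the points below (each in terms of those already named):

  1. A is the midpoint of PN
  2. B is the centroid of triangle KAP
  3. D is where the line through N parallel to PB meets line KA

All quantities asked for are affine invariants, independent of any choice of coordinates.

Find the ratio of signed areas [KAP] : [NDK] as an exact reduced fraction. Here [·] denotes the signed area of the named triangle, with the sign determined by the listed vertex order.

[KAP]:[NDK] = 2/3

Set P = (0, 0), K = (1, 0), N = (0, 1); any affine frame gives the same invariant.
1. A is the midpoint of PN ⇒ A = (0, 1/2)
2. B is the centroid of triangle KAP ⇒ B = (1/3, 1/6)
3. D is where the line through N parallel to PB meets line KA ⇒ D = (-1/2, 3/4)
2·[KAP] = 1/2, 2·[NDK] = 3/4
[KAP]:[NDK] = 1/2:3/4 = 2/3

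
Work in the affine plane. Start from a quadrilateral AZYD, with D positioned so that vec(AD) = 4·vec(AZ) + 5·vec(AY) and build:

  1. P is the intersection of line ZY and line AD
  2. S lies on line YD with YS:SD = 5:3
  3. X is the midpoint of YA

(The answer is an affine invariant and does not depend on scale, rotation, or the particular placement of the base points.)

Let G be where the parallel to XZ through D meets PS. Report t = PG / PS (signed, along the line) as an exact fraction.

t = 224/143

Work in coordinates with A = (0, 0), Z = (1, 0), Y = (0, 1), D = (4, 5).
1. P is the intersection of line ZY and line AD ⇒ P = (4/9, 5/9)
2. S lies on line YD with YS:SD = 5:3 ⇒ S = (5/2, 7/2)
3. X is the midpoint of YA ⇒ X = (0, 1/2)
through D parallel to XZ: direction (1, -1/2); meets PS at G = (524/143, 739/143)
G = P + t·(S−P) with t = 224/143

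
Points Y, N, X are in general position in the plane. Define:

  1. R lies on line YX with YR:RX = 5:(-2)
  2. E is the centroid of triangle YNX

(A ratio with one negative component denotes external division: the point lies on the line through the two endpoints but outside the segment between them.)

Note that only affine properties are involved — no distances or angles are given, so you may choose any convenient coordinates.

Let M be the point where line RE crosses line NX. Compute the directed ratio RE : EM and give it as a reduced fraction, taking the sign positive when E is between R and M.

RE:EM = -3

Work in coordinates with Y = (0, 0), N = (1, 0), X = (0, 1).
1. R lies on line YX with YR:RX = 5:(-2) ⇒ R = (0, 5/3)
2. E is the centroid of triangle YNX ⇒ E = (1/3, 1/3)
line RE meets NX at M = (2/9, 7/9)
E = R + t·(M−R) with t = 3/2, so RE:EM = 3/2:-1/2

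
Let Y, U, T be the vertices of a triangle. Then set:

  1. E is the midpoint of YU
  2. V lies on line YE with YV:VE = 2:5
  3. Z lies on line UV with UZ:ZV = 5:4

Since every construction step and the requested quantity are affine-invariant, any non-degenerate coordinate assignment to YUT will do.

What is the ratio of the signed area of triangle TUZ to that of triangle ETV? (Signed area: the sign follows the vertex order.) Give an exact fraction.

[TUZ]:[ETV] = -4/3

Set Y = (0, 0), U = (1, 0), T = (0, 1); any affine frame gives the same invariant.
1. E is the midpoint of YU ⇒ E = (1/2, 0)
2. V lies on line YE with YV:VE = 2:5 ⇒ V = (1/7, 0)
3. Z lies on line UV with UZ:ZV = 5:4 ⇒ Z = (11/21, 0)
2·[TUZ] = -10/21, 2·[ETV] = 5/14
[TUZ]:[ETV] = -10/21:5/14 = -4/3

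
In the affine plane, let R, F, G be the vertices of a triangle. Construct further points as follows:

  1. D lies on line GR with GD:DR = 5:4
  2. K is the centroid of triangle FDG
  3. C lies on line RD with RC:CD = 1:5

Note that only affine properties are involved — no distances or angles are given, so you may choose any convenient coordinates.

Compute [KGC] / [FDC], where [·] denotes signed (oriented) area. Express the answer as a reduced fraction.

[KGC]:[FDC] = 5/6

Set R = (0, 0), F = (1, 0), G = (0, 1); any affine frame gives the same invariant.
1. D lies on line GR with GD:DR = 5:4 ⇒ D = (0, 4/9)
2. K is the centroid of triangle FDG ⇒ K = (1/3, 13/27)
3. C lies on line RD with RC:CD = 1:5 ⇒ C = (0, 2/27)
2·[KGC] = 25/81, 2·[FDC] = 10/27
[KGC]:[FDC] = 25/81:10/27 = 5/6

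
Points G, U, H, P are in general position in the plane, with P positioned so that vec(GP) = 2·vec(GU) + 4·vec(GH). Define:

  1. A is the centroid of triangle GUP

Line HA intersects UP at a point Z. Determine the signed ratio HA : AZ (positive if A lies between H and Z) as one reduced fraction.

Set G = (0, 0), U = (1, 0), H = (0, 1), P = (2, 4); any affine frame gives the same invariant.
1. A is the centroid of triangle GUP ⇒ A = (1, 4/3)
line HA meets UP at Z = (15/11, 16/11)
A = H + t·(Z−H) with t = 11/15, so HA:AZ = 11/15:4/15

HA:AZ = 11/4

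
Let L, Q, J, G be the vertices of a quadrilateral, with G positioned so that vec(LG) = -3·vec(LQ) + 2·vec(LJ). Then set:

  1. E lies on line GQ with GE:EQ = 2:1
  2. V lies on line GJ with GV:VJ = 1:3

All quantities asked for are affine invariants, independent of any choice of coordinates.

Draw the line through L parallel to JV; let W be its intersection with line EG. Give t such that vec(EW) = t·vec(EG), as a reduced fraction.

Assign L = (0, 0), Q = (1, 0), J = (0, 1), G = (-3, 2) — the answer is frame-independent, so this choice is without loss of generality.
1. E lies on line GQ with GE:EQ = 2:1 ⇒ E = (-1/3, 2/3)
2. V lies on line GJ with GV:VJ = 1:3 ⇒ V = (-9/4, 7/4)
through L parallel to JV: direction (-9/4, 3/4); meets EG at W = (3, -1)
W = E + t·(G−E) with t = -5/4

t = -5/4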